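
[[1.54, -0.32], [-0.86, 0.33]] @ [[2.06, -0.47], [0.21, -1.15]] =[[3.11, -0.36],  [-1.7, 0.02]]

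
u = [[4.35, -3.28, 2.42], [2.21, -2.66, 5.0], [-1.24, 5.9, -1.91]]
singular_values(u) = [9.8, 3.31, 2.35]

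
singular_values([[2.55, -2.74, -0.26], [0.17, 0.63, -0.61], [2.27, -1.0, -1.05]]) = [4.49, 1.41, 0.08]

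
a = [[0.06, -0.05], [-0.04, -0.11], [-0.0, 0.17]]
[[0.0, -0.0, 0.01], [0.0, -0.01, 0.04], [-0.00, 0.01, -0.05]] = a @ [[-0.0,0.01,-0.03], [-0.02,0.06,-0.31]]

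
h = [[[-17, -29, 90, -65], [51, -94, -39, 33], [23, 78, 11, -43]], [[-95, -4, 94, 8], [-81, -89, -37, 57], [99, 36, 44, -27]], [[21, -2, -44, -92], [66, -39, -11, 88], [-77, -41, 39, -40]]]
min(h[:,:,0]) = -95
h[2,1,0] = 66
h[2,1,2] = -11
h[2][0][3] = -92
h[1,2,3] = -27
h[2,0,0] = 21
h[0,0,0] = -17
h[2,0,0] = 21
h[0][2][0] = 23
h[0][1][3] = 33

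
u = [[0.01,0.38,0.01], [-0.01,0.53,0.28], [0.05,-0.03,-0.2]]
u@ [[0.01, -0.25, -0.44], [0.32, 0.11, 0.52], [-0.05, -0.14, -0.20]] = [[0.12, 0.04, 0.19], [0.16, 0.02, 0.22], [0.0, 0.01, 0.0]]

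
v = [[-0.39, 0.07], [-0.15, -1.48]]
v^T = [[-0.39, -0.15], [0.07, -1.48]]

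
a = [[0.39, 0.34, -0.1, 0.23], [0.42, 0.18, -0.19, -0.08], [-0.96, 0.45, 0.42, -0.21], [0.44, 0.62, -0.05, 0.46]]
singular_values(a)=[1.35, 0.91, 0.28, 0.0]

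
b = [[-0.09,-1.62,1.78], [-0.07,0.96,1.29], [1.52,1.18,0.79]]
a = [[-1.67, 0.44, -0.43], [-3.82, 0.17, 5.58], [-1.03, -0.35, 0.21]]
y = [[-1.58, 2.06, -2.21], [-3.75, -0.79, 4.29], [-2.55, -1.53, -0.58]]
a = y + b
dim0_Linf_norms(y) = [3.75, 2.06, 4.29]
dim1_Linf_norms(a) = [1.67, 5.58, 1.03]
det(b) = -5.94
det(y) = -46.34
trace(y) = -2.95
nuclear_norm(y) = 11.76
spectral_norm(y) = 6.04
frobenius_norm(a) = 7.08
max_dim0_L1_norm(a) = 6.52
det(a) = -6.15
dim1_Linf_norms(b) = [1.78, 1.29, 1.52]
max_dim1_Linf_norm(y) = 4.29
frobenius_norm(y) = 7.34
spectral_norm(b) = 2.46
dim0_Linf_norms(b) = [1.52, 1.62, 1.78]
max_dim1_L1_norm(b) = 3.49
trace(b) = 1.66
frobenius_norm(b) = 3.57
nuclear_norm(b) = 5.85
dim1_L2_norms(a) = [1.78, 6.76, 1.11]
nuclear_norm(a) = 9.12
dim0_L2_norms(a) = [4.29, 0.59, 5.6]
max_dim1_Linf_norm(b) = 1.78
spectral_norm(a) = 6.84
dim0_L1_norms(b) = [1.68, 3.76, 3.86]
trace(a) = -1.29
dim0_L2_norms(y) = [4.8, 2.68, 4.86]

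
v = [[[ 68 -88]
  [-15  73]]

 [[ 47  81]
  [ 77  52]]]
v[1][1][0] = 77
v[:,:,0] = [[68, -15], [47, 77]]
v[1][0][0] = 47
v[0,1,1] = 73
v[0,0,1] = -88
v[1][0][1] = 81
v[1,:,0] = [47, 77]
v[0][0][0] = 68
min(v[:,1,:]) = -15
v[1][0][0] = 47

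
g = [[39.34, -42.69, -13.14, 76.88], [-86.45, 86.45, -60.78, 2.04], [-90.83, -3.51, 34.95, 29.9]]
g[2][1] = -3.51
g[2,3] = 29.9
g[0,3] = 76.88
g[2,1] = -3.51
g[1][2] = -60.78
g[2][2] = 34.95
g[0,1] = -42.69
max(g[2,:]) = 34.95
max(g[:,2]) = 34.95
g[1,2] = -60.78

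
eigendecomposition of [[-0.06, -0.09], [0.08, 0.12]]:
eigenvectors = [[-0.83, 0.6], [0.55, -0.80]]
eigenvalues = [0.0, 0.06]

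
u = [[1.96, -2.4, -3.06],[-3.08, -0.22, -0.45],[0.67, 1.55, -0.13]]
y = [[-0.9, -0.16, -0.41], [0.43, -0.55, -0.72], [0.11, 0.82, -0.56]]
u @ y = [[-3.13, -1.50, 2.64], [2.63, 0.24, 1.67], [0.05, -1.07, -1.32]]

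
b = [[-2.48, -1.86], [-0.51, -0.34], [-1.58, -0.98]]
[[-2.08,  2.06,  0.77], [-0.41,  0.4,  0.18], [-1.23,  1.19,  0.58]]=b @ [[0.5, -0.38, -0.64],[0.45, -0.6, 0.44]]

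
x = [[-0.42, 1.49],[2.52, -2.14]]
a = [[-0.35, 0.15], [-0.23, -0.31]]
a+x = [[-0.77, 1.64], [2.29, -2.45]]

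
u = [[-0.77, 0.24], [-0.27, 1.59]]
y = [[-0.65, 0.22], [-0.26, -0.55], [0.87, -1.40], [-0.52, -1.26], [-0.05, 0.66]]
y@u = [[0.44,0.19], [0.35,-0.94], [-0.29,-2.02], [0.74,-2.13], [-0.14,1.04]]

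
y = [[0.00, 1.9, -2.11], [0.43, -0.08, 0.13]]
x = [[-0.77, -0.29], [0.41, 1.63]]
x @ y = [[-0.12, -1.44, 1.59], [0.70, 0.65, -0.65]]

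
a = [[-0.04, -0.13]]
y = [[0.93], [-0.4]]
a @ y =[[0.01]]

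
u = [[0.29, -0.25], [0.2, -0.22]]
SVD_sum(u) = [[0.28, -0.26], [0.22, -0.20]] + [[0.01, 0.01], [-0.02, -0.02]]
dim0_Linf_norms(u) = [0.29, 0.25]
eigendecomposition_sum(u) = [[0.24, -0.16], [0.13, -0.09]] + [[0.05,-0.09], [0.07,-0.13]]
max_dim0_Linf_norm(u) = 0.29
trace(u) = 0.07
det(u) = -0.01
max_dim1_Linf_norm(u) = 0.29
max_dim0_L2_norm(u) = 0.35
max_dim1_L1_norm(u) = 0.54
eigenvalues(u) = [0.16, -0.09]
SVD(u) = [[-0.79, -0.61], [-0.61, 0.79]] @ diag([0.4839285102410932, 0.028516608771665085]) @ [[-0.73,  0.69], [-0.69,  -0.73]]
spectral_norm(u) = 0.48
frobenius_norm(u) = 0.48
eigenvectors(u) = [[0.88, 0.55], [0.47, 0.83]]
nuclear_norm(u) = 0.51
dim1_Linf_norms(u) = [0.29, 0.22]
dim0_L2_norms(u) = [0.35, 0.33]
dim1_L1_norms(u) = [0.54, 0.42]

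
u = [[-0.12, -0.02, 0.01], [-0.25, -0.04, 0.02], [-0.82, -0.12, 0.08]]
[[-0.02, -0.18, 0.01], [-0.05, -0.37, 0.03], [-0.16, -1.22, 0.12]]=u @ [[0.17, 1.25, -0.1], [0.25, 0.59, 0.36], [0.12, -1.54, 0.97]]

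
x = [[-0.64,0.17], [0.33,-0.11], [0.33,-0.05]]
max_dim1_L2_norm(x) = 0.66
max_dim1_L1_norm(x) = 0.81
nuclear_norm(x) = 0.86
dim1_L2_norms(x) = [0.66, 0.35, 0.33]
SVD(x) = [[-0.81, 0.11], [0.42, -0.57], [0.41, 0.81]] @ diag([0.8180100971529743, 0.04194616735509246]) @ [[0.97, -0.25],[0.25, 0.97]]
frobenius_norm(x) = 0.82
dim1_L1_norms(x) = [0.81, 0.44, 0.38]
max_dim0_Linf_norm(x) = 0.64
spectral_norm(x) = 0.82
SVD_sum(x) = [[-0.64,0.17],  [0.34,-0.09],  [0.32,-0.08]] + [[0.0, 0.0],[-0.01, -0.02],[0.01, 0.03]]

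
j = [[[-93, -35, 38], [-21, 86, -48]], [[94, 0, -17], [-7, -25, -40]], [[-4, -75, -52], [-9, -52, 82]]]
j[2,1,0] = -9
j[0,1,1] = 86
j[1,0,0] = 94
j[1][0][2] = -17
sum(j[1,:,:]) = 5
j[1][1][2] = -40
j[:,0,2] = [38, -17, -52]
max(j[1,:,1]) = 0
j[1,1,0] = -7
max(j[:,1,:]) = 86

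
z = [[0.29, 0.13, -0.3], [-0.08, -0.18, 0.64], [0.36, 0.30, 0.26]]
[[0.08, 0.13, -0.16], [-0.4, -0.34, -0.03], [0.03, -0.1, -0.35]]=z @ [[-0.62,-0.18,-0.64], [1.18,0.28,-0.24], [-0.37,-0.47,-0.19]]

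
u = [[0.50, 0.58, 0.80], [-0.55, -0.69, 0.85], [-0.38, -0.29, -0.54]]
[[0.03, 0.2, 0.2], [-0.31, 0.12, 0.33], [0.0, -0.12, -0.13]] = u@[[0.03,-0.06,-0.13], [0.24,0.12,0.02], [-0.15,0.2,0.32]]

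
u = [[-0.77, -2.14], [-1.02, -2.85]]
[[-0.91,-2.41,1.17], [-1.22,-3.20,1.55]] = u @[[-0.90, 1.38, -2.16], [0.75, 0.63, 0.23]]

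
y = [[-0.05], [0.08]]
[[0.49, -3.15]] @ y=[[-0.28]]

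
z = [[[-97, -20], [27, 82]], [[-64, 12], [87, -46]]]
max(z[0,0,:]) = -20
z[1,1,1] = -46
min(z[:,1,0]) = 27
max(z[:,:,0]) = 87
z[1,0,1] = 12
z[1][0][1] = 12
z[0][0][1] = -20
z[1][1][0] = 87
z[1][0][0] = -64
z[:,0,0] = [-97, -64]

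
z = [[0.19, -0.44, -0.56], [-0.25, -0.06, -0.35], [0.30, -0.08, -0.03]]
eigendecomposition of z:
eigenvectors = [[0.38+0.00j, (0.55-0.19j), 0.55+0.19j], [(-0.76+0j), 0.66+0.00j, 0.66-0.00j], [0.52+0.00j, (-0.32-0.35j), (-0.32+0.35j)]]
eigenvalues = [(0.3+0j), (-0.1+0.26j), (-0.1-0.26j)]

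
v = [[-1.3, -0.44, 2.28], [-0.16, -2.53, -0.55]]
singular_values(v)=[2.66, 2.59]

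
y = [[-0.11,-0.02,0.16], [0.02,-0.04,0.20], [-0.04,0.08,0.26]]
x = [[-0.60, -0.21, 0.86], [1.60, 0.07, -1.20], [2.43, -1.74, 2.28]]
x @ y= [[0.03,0.09,0.09], [-0.13,-0.13,-0.04], [-0.39,0.2,0.63]]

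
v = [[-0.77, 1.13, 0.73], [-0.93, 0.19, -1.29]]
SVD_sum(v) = [[0.06, -0.01, 0.09], [-0.87, 0.11, -1.33]] + [[-0.83, 1.14, 0.64], [-0.06, 0.08, 0.04]]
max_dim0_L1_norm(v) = 2.02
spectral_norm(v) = 1.60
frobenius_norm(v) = 2.23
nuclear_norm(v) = 3.15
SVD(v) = [[-0.07, 1.00], [1.0, 0.07]] @ diag([1.6018203152448685, 1.5498295640711046]) @ [[-0.55, 0.07, -0.83], [-0.54, 0.74, 0.41]]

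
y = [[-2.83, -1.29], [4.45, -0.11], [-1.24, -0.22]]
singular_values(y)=[5.46, 1.14]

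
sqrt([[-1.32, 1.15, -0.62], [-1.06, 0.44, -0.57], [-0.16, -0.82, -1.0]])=[[-0.63+0.27j, 1.31-0.02j, -0.43+0.34j], [-0.91+0.38j, 1.16-0.02j, (-0.26+0.48j)], [(0.45+0.76j), -0.98-0.04j, (0.33+0.96j)]]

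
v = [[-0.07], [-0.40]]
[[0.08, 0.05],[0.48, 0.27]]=v @ [[-1.2, -0.68]]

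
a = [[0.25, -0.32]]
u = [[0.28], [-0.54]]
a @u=[[0.24]]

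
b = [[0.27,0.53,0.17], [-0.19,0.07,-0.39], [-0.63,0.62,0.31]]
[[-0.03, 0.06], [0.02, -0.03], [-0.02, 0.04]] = b@[[-0.01, 0.04], [-0.03, 0.07], [-0.04, 0.06]]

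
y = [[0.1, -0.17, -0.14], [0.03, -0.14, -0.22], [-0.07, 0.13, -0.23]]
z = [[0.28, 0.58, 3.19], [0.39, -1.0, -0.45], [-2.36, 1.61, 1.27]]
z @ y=[[-0.18, 0.29, -0.90], [0.04, 0.02, 0.27], [-0.28, 0.34, -0.32]]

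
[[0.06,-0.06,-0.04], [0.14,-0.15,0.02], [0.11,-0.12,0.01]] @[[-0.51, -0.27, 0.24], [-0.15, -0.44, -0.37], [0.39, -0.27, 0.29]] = [[-0.04, 0.02, 0.02], [-0.04, 0.02, 0.09], [-0.03, 0.02, 0.07]]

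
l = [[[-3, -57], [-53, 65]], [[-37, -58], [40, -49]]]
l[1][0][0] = -37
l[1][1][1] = -49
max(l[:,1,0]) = 40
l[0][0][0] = -3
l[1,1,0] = 40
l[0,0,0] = -3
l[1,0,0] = -37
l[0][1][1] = 65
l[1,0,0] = -37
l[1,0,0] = -37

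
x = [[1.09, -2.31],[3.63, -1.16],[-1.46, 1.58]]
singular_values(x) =[4.75, 1.76]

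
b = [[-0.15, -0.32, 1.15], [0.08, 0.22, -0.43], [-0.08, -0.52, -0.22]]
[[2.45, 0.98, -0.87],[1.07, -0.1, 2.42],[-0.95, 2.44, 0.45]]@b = [[-0.22, -0.12, 2.59], [-0.36, -1.62, 0.74], [0.30, 0.61, -2.24]]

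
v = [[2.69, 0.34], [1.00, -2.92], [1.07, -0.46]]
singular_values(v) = [3.41, 2.57]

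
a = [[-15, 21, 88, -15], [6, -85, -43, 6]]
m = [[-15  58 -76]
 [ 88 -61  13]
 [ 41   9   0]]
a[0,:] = [-15, 21, 88, -15]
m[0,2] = -76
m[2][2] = 0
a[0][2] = 88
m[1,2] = 13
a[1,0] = 6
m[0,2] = -76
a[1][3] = 6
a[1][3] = 6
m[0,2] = -76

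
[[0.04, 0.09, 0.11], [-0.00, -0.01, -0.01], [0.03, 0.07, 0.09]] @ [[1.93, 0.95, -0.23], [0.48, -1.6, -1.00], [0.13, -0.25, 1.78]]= [[0.13,-0.13,0.1], [-0.01,0.02,-0.01], [0.10,-0.11,0.08]]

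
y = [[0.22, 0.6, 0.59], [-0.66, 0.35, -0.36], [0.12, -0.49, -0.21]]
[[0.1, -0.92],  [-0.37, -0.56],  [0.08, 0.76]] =y @ [[0.39,0.88], [-0.15,-0.92], [0.18,-0.95]]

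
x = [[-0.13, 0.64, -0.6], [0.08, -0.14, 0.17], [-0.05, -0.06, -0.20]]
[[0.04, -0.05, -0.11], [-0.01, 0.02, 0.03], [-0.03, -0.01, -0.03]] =x @ [[-0.06,0.05,0.11], [0.15,-0.01,-0.04], [0.1,0.06,0.11]]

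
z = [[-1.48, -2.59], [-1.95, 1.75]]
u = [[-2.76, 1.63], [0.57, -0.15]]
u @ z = [[0.91, 10.0], [-0.55, -1.74]]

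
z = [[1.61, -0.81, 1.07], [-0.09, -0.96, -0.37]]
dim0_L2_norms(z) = [1.61, 1.26, 1.13]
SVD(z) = [[-1.0,-0.07], [-0.07,1.0]] @ diag([2.099969586089595, 1.0246110176543566]) @ [[-0.76,0.42,-0.5],  [-0.2,-0.88,-0.43]]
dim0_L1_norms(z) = [1.7, 1.77, 1.44]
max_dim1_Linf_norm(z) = 1.61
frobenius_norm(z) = 2.34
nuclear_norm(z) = 3.12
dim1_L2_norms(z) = [2.1, 1.03]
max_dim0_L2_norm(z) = 1.61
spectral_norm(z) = 2.10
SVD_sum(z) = [[1.60, -0.87, 1.04], [0.11, -0.06, 0.07]] + [[0.01, 0.06, 0.03], [-0.20, -0.90, -0.44]]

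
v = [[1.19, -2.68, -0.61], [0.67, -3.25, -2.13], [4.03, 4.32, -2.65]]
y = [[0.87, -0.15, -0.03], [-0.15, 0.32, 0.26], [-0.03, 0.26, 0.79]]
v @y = [[1.46,-1.19,-1.21], [1.13,-1.69,-2.55], [2.94,0.09,-1.09]]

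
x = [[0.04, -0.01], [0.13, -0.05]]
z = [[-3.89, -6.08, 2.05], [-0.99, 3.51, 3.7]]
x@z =[[-0.15, -0.28, 0.04], [-0.46, -0.97, 0.08]]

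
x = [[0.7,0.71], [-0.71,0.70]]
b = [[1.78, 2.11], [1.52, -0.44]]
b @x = [[-0.25, 2.74], [1.38, 0.77]]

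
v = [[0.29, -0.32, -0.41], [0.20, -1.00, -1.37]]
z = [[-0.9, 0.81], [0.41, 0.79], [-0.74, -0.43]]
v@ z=[[-0.09, 0.16],[0.42, -0.04]]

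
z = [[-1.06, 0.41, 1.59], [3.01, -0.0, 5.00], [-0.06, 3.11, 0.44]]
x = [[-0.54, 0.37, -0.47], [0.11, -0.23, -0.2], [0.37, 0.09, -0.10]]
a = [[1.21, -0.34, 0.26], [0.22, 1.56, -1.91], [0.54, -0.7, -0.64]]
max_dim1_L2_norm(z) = 5.84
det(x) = -0.09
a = z @ x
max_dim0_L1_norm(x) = 1.02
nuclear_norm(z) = 10.73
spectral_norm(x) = 0.83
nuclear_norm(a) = 4.72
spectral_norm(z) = 5.92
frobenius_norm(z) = 6.91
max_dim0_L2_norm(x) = 0.66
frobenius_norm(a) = 2.99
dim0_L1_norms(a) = [1.97, 2.6, 2.81]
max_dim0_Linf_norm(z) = 5.0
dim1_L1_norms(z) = [3.06, 8.01, 3.61]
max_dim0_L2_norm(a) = 2.03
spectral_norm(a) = 2.50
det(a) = -2.78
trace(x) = -0.87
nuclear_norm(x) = 1.49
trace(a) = 2.13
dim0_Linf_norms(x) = [0.54, 0.37, 0.47]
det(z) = 30.70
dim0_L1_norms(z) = [4.13, 3.52, 7.03]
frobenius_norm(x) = 0.95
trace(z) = -0.62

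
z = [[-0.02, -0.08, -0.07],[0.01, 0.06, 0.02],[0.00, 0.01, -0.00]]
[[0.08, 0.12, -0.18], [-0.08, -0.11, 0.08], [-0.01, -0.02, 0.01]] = z @ [[-1.89, 0.54, 0.46], [-1.30, -1.98, 0.76], [0.84, 0.35, 1.52]]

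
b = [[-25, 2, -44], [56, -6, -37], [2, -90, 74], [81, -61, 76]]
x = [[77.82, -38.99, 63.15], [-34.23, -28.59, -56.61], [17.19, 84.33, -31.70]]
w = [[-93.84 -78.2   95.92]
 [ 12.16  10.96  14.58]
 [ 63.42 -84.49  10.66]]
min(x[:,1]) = -38.99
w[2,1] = -84.49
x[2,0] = 17.19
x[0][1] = -38.99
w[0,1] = -78.2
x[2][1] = 84.33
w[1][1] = 10.96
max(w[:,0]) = 63.42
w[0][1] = -78.2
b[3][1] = -61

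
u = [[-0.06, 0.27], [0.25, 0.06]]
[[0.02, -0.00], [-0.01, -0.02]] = u @[[-0.07, -0.07],  [0.05, -0.02]]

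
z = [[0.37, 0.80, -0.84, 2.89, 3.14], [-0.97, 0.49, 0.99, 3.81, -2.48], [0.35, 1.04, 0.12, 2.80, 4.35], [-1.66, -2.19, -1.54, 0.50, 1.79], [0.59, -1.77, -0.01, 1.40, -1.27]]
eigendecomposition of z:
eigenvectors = [[(-0.39+0j),(-0.48-0.14j),-0.48+0.14j,(0.13+0.29j),0.13-0.29j], [0.52+0.00j,(-0.34-0.16j),(-0.34+0.16j),-0.38-0.14j,-0.38+0.14j], [(-0.47+0j),(-0.55+0j),-0.55-0.00j,0.79+0.00j,0.79-0.00j], [-0.26+0.00j,(0.12-0.53j),(0.12+0.53j),-0.03+0.04j,(-0.03-0.04j)], [0.53+0.00j,(-0.05-0.14j),(-0.05+0.14j),0.31+0.11j,0.31-0.11j]]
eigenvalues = [(-4.1+0j), (0.88+4.24j), (0.88-4.24j), (1.27+0.69j), (1.27-0.69j)]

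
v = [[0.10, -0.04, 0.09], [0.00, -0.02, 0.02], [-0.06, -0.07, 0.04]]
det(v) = 0.000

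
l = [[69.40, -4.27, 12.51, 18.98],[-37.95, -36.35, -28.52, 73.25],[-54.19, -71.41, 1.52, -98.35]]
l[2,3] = -98.35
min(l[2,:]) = -98.35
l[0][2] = 12.51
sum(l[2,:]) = -222.43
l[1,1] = -36.35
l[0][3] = 18.98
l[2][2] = 1.52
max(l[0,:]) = 69.4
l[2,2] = 1.52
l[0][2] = 12.51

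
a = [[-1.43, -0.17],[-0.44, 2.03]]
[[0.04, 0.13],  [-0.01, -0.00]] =a @ [[-0.03, -0.09],[-0.01, -0.02]]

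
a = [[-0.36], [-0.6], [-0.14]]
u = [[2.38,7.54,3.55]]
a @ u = [[-0.86, -2.71, -1.28],[-1.43, -4.52, -2.13],[-0.33, -1.06, -0.50]]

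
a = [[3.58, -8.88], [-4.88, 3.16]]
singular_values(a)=[10.8, 2.96]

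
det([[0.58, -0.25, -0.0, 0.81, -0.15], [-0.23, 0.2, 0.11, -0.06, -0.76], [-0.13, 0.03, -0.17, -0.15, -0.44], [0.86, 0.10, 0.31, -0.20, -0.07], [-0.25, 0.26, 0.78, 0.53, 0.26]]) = 0.002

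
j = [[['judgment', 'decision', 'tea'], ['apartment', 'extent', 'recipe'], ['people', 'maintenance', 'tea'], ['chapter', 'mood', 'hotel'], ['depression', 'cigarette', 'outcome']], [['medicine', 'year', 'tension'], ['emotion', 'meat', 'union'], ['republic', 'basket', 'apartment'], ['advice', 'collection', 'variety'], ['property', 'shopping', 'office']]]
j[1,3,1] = 'collection'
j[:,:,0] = [['judgment', 'apartment', 'people', 'chapter', 'depression'], ['medicine', 'emotion', 'republic', 'advice', 'property']]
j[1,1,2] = 'union'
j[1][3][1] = 'collection'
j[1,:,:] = [['medicine', 'year', 'tension'], ['emotion', 'meat', 'union'], ['republic', 'basket', 'apartment'], ['advice', 'collection', 'variety'], ['property', 'shopping', 'office']]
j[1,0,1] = 'year'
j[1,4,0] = 'property'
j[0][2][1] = 'maintenance'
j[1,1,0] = 'emotion'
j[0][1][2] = 'recipe'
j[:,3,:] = [['chapter', 'mood', 'hotel'], ['advice', 'collection', 'variety']]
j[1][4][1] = 'shopping'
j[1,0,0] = 'medicine'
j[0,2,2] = 'tea'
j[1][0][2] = 'tension'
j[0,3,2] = 'hotel'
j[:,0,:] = [['judgment', 'decision', 'tea'], ['medicine', 'year', 'tension']]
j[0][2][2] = 'tea'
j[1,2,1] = 'basket'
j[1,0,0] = 'medicine'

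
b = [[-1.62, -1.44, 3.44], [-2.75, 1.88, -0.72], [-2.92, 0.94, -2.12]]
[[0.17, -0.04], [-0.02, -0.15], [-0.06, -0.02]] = b@[[-0.01, 0.01], [-0.01, -0.08], [0.04, -0.04]]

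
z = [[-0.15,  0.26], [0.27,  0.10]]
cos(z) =[[0.95, 0.01], [0.01, 0.96]]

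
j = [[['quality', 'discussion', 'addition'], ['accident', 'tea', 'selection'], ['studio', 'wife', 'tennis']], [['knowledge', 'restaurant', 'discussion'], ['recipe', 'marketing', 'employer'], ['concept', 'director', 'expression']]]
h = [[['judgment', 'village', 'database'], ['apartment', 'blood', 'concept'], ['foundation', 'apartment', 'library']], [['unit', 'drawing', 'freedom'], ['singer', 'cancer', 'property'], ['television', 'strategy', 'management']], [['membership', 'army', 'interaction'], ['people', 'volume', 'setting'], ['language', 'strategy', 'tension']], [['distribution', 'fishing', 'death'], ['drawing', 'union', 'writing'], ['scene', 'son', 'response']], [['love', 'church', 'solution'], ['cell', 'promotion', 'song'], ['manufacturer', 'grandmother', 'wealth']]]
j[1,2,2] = 'expression'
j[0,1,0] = 'accident'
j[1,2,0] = 'concept'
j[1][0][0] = 'knowledge'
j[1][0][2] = 'discussion'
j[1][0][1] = 'restaurant'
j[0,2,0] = 'studio'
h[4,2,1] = 'grandmother'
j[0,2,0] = 'studio'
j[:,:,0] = [['quality', 'accident', 'studio'], ['knowledge', 'recipe', 'concept']]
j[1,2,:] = ['concept', 'director', 'expression']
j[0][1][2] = 'selection'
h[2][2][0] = 'language'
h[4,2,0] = 'manufacturer'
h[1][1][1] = 'cancer'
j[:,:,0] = [['quality', 'accident', 'studio'], ['knowledge', 'recipe', 'concept']]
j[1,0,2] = 'discussion'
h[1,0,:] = ['unit', 'drawing', 'freedom']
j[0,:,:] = [['quality', 'discussion', 'addition'], ['accident', 'tea', 'selection'], ['studio', 'wife', 'tennis']]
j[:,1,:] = [['accident', 'tea', 'selection'], ['recipe', 'marketing', 'employer']]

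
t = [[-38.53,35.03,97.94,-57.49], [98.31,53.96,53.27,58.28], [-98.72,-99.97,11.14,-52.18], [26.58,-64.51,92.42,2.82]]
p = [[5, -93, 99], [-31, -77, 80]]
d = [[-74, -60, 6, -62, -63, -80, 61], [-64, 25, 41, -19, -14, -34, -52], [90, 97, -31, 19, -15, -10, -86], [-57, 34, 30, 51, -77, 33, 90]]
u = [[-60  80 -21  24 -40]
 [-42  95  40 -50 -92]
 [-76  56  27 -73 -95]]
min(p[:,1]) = -93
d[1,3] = -19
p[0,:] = [5, -93, 99]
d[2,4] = -15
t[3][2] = 92.42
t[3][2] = 92.42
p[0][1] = -93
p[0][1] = -93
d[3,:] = [-57, 34, 30, 51, -77, 33, 90]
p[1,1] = -77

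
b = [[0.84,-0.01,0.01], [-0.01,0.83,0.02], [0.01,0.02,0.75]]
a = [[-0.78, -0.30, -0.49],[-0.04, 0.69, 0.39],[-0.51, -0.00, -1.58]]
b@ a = [[-0.66, -0.26, -0.43], [-0.04, 0.58, 0.3], [-0.39, 0.01, -1.18]]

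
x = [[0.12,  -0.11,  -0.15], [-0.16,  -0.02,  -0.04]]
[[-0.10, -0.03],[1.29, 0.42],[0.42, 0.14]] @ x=[[-0.01, 0.01, 0.02], [0.09, -0.15, -0.21], [0.03, -0.05, -0.07]]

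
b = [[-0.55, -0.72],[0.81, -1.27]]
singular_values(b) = [1.55, 0.83]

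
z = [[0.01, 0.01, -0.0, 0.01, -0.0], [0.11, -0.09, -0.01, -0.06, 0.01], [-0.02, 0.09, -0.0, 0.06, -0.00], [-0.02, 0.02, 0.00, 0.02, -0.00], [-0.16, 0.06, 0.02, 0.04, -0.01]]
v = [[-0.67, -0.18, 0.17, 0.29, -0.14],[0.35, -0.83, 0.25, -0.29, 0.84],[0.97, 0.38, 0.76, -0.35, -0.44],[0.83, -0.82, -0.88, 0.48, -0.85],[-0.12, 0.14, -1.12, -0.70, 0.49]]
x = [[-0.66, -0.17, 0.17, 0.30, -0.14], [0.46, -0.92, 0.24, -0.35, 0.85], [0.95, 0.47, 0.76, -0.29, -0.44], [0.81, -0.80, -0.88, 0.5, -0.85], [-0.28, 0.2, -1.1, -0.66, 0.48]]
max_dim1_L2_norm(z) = 0.18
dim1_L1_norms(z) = [0.03, 0.28, 0.17, 0.06, 0.29]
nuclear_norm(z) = 0.35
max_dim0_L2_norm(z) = 0.2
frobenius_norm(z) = 0.26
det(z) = 0.00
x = v + z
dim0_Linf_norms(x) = [0.95, 0.92, 1.1, 0.66, 0.85]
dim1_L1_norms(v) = [1.45, 2.56, 2.9, 3.86, 2.57]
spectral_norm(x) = 1.78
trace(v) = 0.23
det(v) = -1.08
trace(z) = -0.07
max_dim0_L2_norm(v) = 1.64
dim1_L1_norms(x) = [1.44, 2.82, 2.91, 3.84, 2.72]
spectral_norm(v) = 1.77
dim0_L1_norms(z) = [0.32, 0.27, 0.03, 0.19, 0.02]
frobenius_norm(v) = 3.06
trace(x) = 0.16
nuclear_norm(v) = 6.25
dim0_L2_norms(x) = [1.51, 1.33, 1.63, 0.99, 1.37]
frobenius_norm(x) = 3.10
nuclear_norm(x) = 6.29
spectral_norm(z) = 0.25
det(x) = -0.95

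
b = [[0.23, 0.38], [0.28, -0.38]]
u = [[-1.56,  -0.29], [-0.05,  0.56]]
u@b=[[-0.44, -0.48],[0.15, -0.23]]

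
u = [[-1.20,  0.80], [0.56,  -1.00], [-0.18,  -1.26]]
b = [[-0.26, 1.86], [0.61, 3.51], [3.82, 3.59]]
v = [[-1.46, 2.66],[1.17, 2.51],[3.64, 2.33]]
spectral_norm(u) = 2.00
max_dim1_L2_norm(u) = 1.44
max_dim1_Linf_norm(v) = 3.64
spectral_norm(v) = 5.04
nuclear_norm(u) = 3.01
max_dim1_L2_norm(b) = 5.24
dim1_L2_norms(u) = [1.44, 1.15, 1.27]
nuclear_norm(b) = 8.46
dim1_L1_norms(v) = [4.12, 3.68, 5.97]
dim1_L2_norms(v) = [3.03, 2.77, 4.32]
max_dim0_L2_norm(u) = 1.8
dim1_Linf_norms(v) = [2.66, 2.51, 3.64]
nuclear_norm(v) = 8.23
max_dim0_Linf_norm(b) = 3.82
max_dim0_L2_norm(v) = 4.34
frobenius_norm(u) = 2.24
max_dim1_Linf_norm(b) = 3.82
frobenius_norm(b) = 6.61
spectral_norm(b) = 6.22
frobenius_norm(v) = 5.96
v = b + u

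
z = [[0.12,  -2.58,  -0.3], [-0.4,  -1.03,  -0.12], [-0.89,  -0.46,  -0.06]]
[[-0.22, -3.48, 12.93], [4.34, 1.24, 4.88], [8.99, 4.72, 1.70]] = z @ [[-9.88, -5.87, 0.63], [0.13, 0.86, -5.57], [-4.35, 1.86, 5.05]]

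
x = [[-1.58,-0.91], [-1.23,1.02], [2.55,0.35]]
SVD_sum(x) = [[-1.67, -0.21], [-1.09, -0.14], [2.55, 0.32]] + [[0.09, -0.7],[-0.14, 1.16],[-0.00, 0.03]]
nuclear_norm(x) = 4.63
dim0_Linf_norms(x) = [2.55, 1.02]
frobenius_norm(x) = 3.54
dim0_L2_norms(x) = [3.24, 1.41]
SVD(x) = [[-0.51, 0.52],[-0.34, -0.85],[0.79, -0.02]] @ diag([3.262744659443577, 1.362826946927748]) @ [[0.99, 0.12], [0.12, -0.99]]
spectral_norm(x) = 3.26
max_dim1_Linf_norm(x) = 2.55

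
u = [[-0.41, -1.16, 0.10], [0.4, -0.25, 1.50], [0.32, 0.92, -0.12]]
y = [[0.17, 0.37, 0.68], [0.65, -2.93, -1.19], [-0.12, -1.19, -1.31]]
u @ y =[[-0.84,3.13,0.97],[-0.27,-0.90,-1.4],[0.67,-2.43,-0.72]]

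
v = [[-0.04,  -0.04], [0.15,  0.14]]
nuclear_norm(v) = 0.21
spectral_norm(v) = 0.21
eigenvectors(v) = [[-0.67,0.28], [0.74,-0.96]]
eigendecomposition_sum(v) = [[0.01,0.0], [-0.01,-0.00]] + [[-0.05,-0.04], [0.16,0.14]]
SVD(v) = [[-0.27, 0.96], [0.96, 0.27]] @ diag([0.21282966831656436, 0.0018794372192744969]) @ [[0.73, 0.68], [0.68, -0.73]]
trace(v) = 0.10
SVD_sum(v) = [[-0.04, -0.04], [0.15, 0.14]] + [[0.0, -0.0],[0.0, -0.0]]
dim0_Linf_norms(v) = [0.15, 0.14]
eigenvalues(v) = [0.0, 0.1]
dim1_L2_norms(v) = [0.06, 0.21]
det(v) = 0.00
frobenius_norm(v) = 0.21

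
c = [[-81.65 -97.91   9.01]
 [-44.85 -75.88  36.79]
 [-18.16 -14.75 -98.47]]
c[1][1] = -75.88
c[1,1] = -75.88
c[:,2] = [9.01, 36.79, -98.47]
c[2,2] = -98.47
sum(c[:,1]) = -188.54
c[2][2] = -98.47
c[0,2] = 9.01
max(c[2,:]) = -14.75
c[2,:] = [-18.16, -14.75, -98.47]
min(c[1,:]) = -75.88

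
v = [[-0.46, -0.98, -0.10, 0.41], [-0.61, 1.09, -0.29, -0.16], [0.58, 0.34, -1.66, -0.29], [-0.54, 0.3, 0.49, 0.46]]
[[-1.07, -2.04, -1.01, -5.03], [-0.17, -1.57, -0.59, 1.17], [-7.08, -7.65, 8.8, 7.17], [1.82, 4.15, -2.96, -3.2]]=v@[[-0.83, 2.99, 3.55, 4.25], [0.27, 2.41, 0.59, 2.69], [4.35, 5.20, -4.27, -2.01], [-1.83, 5.42, 1.9, -1.57]]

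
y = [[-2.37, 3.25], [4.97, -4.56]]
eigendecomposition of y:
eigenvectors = [[0.73, -0.53], [0.69, 0.85]]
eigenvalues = [0.7, -7.63]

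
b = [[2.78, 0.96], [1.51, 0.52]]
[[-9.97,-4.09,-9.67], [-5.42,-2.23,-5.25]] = b @[[-4.55, -2.18, -2.71], [2.79, 2.05, -2.23]]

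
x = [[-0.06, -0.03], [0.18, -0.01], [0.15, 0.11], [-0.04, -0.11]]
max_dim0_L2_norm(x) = 0.25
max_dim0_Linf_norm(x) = 0.18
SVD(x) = [[-0.25, -0.01], [0.60, -0.69], [0.69, 0.29], [-0.31, -0.67]] @ diag([0.2643426839535327, 0.12418915186216031]) @ [[0.91, 0.42], [-0.42, 0.91]]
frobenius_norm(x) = 0.29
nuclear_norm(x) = 0.39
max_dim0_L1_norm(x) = 0.43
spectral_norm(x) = 0.26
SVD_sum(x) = [[-0.06, -0.03], [0.14, 0.07], [0.17, 0.08], [-0.08, -0.04]] + [[0.0, -0.00], [0.04, -0.08], [-0.02, 0.03], [0.04, -0.07]]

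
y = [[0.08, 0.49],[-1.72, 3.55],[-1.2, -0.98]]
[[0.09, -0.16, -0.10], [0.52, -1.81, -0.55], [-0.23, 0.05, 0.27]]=y @[[0.05,0.27,-0.07], [0.17,-0.38,-0.19]]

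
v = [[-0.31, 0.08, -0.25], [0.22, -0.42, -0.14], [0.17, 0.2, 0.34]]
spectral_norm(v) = 0.56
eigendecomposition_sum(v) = [[-0.17, 0.18, -0.02], [0.33, -0.34, 0.04], [-0.04, 0.04, -0.0]] + [[0.05, 0.03, 0.05], [0.04, 0.03, 0.04], [-0.05, -0.03, -0.05]] + [[-0.18, -0.13, -0.28], [-0.15, -0.11, -0.22], [0.26, 0.19, 0.40]]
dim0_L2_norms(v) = [0.42, 0.47, 0.44]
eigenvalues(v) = [-0.52, 0.02, 0.11]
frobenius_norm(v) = 0.77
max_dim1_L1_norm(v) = 0.78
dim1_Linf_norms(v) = [0.31, 0.42, 0.34]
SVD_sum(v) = [[-0.02,-0.11,-0.11], [-0.04,-0.25,-0.26], [0.05,0.28,0.28]] + [[-0.29, 0.19, -0.14],[0.26, -0.17, 0.12],[0.12, -0.08, 0.06]] + [[0.00, 0.00, -0.00], [0.0, 0.0, -0.00], [0.00, 0.00, -0.0]]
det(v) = -0.00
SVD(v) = [[-0.28,0.71,0.64], [-0.65,-0.63,0.42], [0.71,-0.30,0.64]] @ diag([0.5644711773216547, 0.5246496077784955, 0.0038831727975846986]) @ [[0.11, 0.69, 0.71], [-0.78, 0.5, -0.36], [0.61, 0.52, -0.60]]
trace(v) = -0.39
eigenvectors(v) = [[-0.47,0.60,-0.52],  [0.88,0.50,-0.41],  [-0.11,-0.63,0.74]]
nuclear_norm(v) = 1.09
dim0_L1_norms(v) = [0.7, 0.7, 0.73]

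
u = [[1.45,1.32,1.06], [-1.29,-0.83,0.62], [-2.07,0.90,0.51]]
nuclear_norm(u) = 5.79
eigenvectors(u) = [[0.06+0.62j, 0.06-0.62j, 0.14+0.00j], [-0.34-0.08j, (-0.34+0.08j), (-0.77+0j)], [-0.70+0.00j, -0.70-0.00j, (0.62+0j)]]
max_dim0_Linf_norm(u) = 2.07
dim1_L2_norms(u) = [2.23, 1.65, 2.31]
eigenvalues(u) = [(1.11+1.91j), (1.11-1.91j), (-1.09+0j)]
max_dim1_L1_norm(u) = 3.83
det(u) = -5.30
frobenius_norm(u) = 3.61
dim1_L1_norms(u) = [3.83, 2.74, 3.48]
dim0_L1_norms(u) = [4.81, 3.05, 2.19]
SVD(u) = [[-0.59, 0.71, 0.39], [0.50, -0.06, 0.86], [0.63, 0.7, -0.32]] @ diag([2.881020167867738, 1.9724760856735184, 0.9327169365812065]) @ [[-0.98,-0.22,0.00],[-0.18,0.82,0.55],[0.12,-0.53,0.84]]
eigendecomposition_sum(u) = [[0.72+0.88j, 0.59-0.17j, 0.56-0.41j], [-0.59+0.23j, (-0.01+0.34j), 0.12+0.37j], [-1.08+0.72j, 0.13+0.68j, (0.41+0.68j)]] + [[0.72-0.88j, 0.59+0.17j, (0.56+0.41j)], [(-0.59-0.23j), -0.01-0.34j, 0.12-0.37j], [(-1.08-0.72j), 0.13-0.68j, (0.41-0.68j)]] + [[(0.02+0j), 0.15-0.00j, -0.07-0.00j], [(-0.1-0j), -0.80+0.00j, 0.38+0.00j], [0.08+0.00j, 0.65-0.00j, -0.30-0.00j]]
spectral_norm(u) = 2.88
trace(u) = 1.13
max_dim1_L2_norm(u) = 2.31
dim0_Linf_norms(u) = [2.07, 1.32, 1.06]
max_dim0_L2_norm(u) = 2.84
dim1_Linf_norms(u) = [1.45, 1.29, 2.07]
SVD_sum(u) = [[1.66,0.37,-0.01], [-1.41,-0.31,0.00], [-1.79,-0.39,0.01]] + [[-0.25, 1.15, 0.76], [0.02, -0.09, -0.06], [-0.25, 1.13, 0.76]] + [[0.04,  -0.19,  0.3], [0.1,  -0.43,  0.68], [-0.04,  0.16,  -0.25]]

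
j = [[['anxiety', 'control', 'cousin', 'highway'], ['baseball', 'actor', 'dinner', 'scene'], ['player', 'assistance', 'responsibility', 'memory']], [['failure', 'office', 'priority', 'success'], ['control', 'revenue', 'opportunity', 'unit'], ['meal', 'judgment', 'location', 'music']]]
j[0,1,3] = 'scene'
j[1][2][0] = 'meal'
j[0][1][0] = 'baseball'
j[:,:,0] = [['anxiety', 'baseball', 'player'], ['failure', 'control', 'meal']]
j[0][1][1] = 'actor'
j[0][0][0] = 'anxiety'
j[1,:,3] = ['success', 'unit', 'music']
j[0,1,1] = 'actor'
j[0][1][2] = 'dinner'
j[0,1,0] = 'baseball'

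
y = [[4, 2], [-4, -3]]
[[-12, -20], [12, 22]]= y@[[-3, -4], [0, -2]]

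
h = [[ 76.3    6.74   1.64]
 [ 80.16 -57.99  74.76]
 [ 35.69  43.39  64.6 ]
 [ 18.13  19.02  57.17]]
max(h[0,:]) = 76.3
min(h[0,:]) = 1.64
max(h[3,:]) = 57.17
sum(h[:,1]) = 11.16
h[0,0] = 76.3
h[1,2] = 74.76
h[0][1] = 6.74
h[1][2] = 74.76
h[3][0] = 18.13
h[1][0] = 80.16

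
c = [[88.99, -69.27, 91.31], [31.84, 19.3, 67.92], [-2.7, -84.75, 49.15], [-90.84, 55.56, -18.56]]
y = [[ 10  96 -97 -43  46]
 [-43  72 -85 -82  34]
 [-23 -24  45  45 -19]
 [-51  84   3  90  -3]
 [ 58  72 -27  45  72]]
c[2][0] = -2.7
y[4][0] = 58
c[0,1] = -69.27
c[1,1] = 19.3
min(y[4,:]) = -27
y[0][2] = -97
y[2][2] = 45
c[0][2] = 91.31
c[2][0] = -2.7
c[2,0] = -2.7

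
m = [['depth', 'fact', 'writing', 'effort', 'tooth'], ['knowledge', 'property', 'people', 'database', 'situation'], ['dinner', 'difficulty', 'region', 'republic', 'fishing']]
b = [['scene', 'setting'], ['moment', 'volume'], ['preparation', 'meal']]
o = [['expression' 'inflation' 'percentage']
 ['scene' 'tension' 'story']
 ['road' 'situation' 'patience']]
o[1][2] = 'story'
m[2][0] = 'dinner'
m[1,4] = 'situation'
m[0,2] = 'writing'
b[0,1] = 'setting'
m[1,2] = 'people'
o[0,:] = ['expression', 'inflation', 'percentage']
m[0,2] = 'writing'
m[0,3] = 'effort'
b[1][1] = 'volume'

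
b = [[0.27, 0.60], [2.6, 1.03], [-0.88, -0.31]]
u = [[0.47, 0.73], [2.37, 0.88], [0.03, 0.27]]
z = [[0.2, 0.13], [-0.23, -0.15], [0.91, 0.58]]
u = z + b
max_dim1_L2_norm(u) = 2.53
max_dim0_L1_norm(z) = 1.34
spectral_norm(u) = 2.63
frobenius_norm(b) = 3.02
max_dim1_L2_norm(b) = 2.8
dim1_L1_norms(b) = [0.87, 3.63, 1.19]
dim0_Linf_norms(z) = [0.91, 0.58]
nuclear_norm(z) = 1.14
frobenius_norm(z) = 1.14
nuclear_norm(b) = 3.44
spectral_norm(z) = 1.14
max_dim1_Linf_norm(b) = 2.6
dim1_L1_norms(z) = [0.33, 0.38, 1.49]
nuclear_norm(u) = 3.18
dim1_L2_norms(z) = [0.24, 0.27, 1.08]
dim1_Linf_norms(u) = [0.73, 2.37, 0.27]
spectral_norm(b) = 2.99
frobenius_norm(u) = 2.69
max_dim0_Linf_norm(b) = 2.6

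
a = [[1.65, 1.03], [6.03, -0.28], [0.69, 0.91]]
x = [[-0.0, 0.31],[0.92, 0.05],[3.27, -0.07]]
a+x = [[1.65, 1.34], [6.95, -0.23], [3.96, 0.84]]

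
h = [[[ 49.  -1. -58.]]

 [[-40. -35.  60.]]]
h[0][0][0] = 49.0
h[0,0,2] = -58.0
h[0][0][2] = -58.0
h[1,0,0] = -40.0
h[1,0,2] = 60.0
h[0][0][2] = -58.0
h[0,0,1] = -1.0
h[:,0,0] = [49.0, -40.0]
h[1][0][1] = -35.0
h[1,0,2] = 60.0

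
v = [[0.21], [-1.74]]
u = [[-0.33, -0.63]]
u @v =[[1.03]]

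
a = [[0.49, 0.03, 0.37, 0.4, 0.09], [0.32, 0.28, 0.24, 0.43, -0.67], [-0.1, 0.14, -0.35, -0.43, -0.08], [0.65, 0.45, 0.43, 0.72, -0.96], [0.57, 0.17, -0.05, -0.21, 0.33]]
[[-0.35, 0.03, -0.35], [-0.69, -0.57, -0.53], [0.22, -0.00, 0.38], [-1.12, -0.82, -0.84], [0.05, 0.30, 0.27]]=a @ [[-0.59,0.31,0.1], [0.37,-0.54,-0.05], [0.43,-0.56,-0.73], [-0.71,0.10,-0.39], [0.6,0.64,0.30]]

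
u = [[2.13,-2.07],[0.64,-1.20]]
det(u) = -1.23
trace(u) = 0.93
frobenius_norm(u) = 3.27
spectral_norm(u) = 3.24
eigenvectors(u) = [[0.98, 0.59], [0.22, 0.81]]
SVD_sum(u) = [[2.02, -2.17], [0.89, -0.96]] + [[0.11, 0.1],[-0.25, -0.24]]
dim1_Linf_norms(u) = [2.13, 1.2]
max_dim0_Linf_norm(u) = 2.13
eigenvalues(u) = [1.67, -0.74]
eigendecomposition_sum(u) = [[1.99, -1.44],[0.44, -0.32]] + [[0.14,-0.63], [0.20,-0.88]]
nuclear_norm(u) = 3.62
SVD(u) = [[-0.91, -0.41], [-0.41, 0.91]] @ diag([3.244596874142898, 0.3794616242812097]) @ [[-0.68,0.73], [-0.73,-0.68]]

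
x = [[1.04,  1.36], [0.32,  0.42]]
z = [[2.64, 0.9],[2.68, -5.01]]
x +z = [[3.68, 2.26], [3.00, -4.59]]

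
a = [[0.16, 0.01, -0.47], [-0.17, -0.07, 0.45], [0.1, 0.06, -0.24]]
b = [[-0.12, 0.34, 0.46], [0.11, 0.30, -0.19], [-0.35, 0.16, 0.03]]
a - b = [[0.28,  -0.33,  -0.93], [-0.28,  -0.37,  0.64], [0.45,  -0.1,  -0.27]]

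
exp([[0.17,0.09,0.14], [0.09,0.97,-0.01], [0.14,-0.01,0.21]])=[[1.20, 0.16, 0.17], [0.16, 2.65, -0.01], [0.17, -0.01, 1.25]]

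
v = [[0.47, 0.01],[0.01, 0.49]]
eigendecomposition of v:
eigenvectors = [[-0.92, -0.38], [0.38, -0.92]]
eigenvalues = [0.47, 0.49]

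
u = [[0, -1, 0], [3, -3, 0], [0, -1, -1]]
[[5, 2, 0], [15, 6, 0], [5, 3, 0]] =u @ [[0, 0, 0], [-5, -2, 0], [0, -1, 0]]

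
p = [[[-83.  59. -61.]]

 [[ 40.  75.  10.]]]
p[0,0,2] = -61.0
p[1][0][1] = 75.0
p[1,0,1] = 75.0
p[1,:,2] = [10.0]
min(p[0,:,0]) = -83.0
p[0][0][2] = -61.0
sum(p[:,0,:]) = 40.0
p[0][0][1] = 59.0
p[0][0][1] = 59.0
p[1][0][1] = 75.0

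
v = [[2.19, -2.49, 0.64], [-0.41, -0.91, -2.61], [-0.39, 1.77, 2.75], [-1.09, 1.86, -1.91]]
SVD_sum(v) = [[0.28, 0.02, 1.09], [-0.66, -0.04, -2.56], [0.65, 0.04, 2.51], [-0.52, -0.03, -2.03]] + [[1.61, -2.70, -0.37], [0.44, -0.74, -0.1], [-1.03, 1.73, 0.24], [-0.98, 1.63, 0.22]] + [[0.3,0.19,-0.08],[-0.20,-0.12,0.05],[-0.0,-0.0,0.00],[0.41,0.26,-0.11]]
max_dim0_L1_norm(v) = 7.91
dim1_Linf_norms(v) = [2.49, 2.61, 2.75, 1.91]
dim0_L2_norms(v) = [2.51, 3.69, 4.29]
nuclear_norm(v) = 9.37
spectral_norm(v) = 4.40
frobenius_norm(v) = 6.19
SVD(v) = [[-0.26, 0.73, -0.55], [0.6, 0.20, 0.36], [-0.59, -0.47, 0.00], [0.48, -0.44, -0.75]] @ diag([4.400081353706318, 4.308615674792262, 0.6576587623535459]) @ [[-0.25, -0.02, -0.97], [0.51, -0.85, -0.12], [-0.82, -0.52, 0.22]]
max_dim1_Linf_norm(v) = 2.75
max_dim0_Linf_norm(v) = 2.75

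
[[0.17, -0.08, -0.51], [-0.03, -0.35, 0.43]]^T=[[0.17, -0.03], [-0.08, -0.35], [-0.51, 0.43]]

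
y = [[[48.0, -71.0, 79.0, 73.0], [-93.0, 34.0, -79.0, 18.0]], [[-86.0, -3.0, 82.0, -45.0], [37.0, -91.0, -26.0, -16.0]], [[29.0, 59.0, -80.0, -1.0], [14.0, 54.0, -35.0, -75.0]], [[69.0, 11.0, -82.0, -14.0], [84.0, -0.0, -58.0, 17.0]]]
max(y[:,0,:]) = 82.0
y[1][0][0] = -86.0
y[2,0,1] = 59.0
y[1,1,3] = -16.0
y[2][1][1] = 54.0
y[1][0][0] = -86.0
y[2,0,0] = 29.0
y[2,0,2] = -80.0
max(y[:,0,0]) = 69.0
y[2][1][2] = -35.0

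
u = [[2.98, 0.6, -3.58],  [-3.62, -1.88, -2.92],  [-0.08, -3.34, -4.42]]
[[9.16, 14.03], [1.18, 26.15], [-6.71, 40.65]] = u @ [[-1.08, -0.30], [5.41, -5.44], [-2.55, -5.08]]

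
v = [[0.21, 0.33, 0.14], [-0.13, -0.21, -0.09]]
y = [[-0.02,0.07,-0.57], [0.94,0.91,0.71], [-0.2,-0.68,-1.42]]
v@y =[[0.28, 0.22, -0.08], [-0.18, -0.14, 0.05]]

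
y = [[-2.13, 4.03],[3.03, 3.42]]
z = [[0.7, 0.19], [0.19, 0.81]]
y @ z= [[-0.73,2.86], [2.77,3.35]]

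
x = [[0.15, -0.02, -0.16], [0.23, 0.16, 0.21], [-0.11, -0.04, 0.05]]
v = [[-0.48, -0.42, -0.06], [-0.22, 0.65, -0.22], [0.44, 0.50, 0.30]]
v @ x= [[-0.16, -0.06, -0.01], [0.14, 0.12, 0.16], [0.15, 0.06, 0.05]]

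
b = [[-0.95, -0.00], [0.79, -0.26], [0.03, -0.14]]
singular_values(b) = [1.25, 0.24]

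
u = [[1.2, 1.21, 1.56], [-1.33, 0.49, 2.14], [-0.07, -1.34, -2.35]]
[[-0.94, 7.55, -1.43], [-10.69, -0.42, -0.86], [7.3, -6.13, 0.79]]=u @ [[3.94, 1.56, -1.79], [-1.99, 5.25, 3.61], [-2.09, -0.43, -2.34]]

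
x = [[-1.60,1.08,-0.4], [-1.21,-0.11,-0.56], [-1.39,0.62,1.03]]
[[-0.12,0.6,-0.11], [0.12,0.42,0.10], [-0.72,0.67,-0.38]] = x @ [[0.13,  -0.4,  0.04],  [-0.09,  0.0,  -0.13],  [-0.47,  0.11,  -0.24]]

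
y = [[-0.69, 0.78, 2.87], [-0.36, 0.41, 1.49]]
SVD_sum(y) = [[-0.69, 0.78, 2.87], [-0.36, 0.41, 1.49]] + [[0.00, -0.00, 0.00], [-0.00, 0.00, -0.00]]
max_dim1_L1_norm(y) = 4.34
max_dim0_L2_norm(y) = 3.23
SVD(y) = [[-0.89, -0.46], [-0.46, 0.89]] @ diag([3.4408109032223, 0.004508687895776817]) @ [[0.23, -0.26, -0.94], [-0.27, 0.91, -0.31]]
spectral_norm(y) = 3.44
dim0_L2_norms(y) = [0.78, 0.88, 3.23]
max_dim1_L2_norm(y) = 3.05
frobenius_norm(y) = 3.44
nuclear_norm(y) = 3.45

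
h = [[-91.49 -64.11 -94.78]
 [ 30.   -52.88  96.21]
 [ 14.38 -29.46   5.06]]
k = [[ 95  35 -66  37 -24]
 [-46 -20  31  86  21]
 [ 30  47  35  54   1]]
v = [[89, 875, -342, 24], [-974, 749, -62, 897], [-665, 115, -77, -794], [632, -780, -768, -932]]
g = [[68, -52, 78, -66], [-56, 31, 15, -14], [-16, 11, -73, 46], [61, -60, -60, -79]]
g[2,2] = -73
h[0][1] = -64.11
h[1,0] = 30.0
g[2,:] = [-16, 11, -73, 46]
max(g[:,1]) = 31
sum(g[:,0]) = 57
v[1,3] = 897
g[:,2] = [78, 15, -73, -60]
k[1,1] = -20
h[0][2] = -94.78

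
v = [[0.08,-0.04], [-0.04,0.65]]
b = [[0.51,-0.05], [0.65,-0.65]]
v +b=[[0.59, -0.09], [0.61, 0.0]]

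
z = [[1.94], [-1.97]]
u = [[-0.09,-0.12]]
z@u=[[-0.17, -0.23], [0.18, 0.24]]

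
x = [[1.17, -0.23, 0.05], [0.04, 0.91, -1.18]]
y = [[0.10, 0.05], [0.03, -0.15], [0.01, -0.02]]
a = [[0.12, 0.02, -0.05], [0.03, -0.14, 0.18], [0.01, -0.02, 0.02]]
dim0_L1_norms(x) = [1.21, 1.14, 1.23]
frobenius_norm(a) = 0.27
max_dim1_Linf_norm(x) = 1.18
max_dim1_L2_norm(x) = 1.49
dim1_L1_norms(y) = [0.15, 0.18, 0.03]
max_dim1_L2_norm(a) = 0.23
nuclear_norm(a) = 0.36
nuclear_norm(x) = 2.68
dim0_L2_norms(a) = [0.12, 0.14, 0.19]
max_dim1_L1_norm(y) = 0.18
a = y @ x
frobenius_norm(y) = 0.19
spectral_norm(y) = 0.16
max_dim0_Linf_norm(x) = 1.18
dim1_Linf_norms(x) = [1.17, 1.18]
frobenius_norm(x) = 1.91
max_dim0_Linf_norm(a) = 0.18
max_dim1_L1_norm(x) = 2.13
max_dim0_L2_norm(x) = 1.18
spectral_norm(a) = 0.24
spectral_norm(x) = 1.51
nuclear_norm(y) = 0.26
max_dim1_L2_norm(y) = 0.15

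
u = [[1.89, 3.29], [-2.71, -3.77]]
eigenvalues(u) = [(-0.94+0.95j), (-0.94-0.95j)]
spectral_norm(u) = 5.99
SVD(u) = [[-0.63, 0.77], [0.77, 0.63]] @ diag([5.9886391869304765, 0.2989994795324756]) @ [[-0.55, -0.84], [-0.84, 0.55]]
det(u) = 1.79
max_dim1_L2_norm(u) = 4.64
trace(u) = -1.88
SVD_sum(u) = [[2.08,  3.16], [-2.55,  -3.87]] + [[-0.19,  0.13], [-0.16,  0.1]]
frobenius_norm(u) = 6.00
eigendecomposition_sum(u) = [[(0.94+1.87j),(1.64+1.62j)], [-1.35-1.34j,(-1.88-0.92j)]] + [[(0.94-1.87j),1.65-1.62j], [(-1.36+1.34j),(-1.89+0.92j)]]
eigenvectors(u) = [[0.74+0.00j, 0.74-0.00j], [(-0.64+0.21j), -0.64-0.21j]]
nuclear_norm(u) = 6.29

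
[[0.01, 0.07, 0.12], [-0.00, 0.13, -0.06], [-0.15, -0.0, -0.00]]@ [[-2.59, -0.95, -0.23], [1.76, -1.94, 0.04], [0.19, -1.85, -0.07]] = [[0.12, -0.37, -0.01],  [0.22, -0.14, 0.01],  [0.39, 0.14, 0.03]]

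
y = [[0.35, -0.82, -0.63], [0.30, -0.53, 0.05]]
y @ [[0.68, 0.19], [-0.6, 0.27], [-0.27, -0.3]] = [[0.9, 0.03], [0.51, -0.10]]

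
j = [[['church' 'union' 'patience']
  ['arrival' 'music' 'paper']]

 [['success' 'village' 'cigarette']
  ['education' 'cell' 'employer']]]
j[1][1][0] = 'education'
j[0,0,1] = 'union'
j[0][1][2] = 'paper'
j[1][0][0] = 'success'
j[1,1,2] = 'employer'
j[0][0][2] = 'patience'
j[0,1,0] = 'arrival'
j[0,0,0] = 'church'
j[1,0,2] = 'cigarette'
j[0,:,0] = ['church', 'arrival']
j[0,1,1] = 'music'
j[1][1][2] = 'employer'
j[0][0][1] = 'union'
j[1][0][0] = 'success'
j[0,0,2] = 'patience'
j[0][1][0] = 'arrival'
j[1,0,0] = 'success'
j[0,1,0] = 'arrival'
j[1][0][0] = 'success'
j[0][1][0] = 'arrival'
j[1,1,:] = ['education', 'cell', 'employer']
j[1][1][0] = 'education'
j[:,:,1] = [['union', 'music'], ['village', 'cell']]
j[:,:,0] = [['church', 'arrival'], ['success', 'education']]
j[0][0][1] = 'union'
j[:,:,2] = [['patience', 'paper'], ['cigarette', 'employer']]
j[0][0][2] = 'patience'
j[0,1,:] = ['arrival', 'music', 'paper']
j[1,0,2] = 'cigarette'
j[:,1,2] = ['paper', 'employer']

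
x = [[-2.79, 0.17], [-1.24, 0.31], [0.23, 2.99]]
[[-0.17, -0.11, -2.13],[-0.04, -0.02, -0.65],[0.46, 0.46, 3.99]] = x @[[0.07, 0.05, 0.84], [0.15, 0.15, 1.27]]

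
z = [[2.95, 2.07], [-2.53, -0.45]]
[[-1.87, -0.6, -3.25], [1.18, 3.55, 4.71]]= z@ [[-0.41, -1.81, -2.12], [-0.32, 2.29, 1.45]]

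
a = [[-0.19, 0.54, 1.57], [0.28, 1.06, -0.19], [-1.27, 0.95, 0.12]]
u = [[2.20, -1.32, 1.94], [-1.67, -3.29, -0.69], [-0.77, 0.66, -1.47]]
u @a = [[-3.25, 1.63, 3.94], [0.27, -5.04, -2.08], [2.20, -1.11, -1.51]]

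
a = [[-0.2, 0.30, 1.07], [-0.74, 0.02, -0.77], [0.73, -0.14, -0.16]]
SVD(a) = [[0.74, 0.48, 0.48], [-0.68, 0.50, 0.54], [0.01, -0.72, 0.69]] @ diag([1.3716271748984354, 1.05305947793356, 0.06003856272793619]) @ [[0.26, 0.15, 0.95],[-0.94, 0.24, 0.22],[0.2, 0.96, -0.21]]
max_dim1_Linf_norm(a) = 1.07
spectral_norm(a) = 1.37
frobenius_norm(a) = 1.73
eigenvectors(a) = [[-0.77, -0.22, 0.08], [-0.08, 0.89, 0.97], [0.63, -0.40, -0.24]]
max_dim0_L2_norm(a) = 1.33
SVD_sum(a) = [[0.27, 0.15, 0.96], [-0.24, -0.14, -0.88], [0.01, 0.00, 0.02]] + [[-0.47, 0.12, 0.11], [-0.50, 0.13, 0.12], [0.72, -0.18, -0.17]] + [[0.01, 0.03, -0.01], [0.01, 0.03, -0.01], [0.01, 0.04, -0.01]]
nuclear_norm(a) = 2.48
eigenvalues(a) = [-1.04, 0.55, 0.15]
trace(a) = -0.34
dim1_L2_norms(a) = [1.13, 1.07, 0.76]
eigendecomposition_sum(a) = [[-0.45, 0.23, 0.75],  [-0.05, 0.02, 0.08],  [0.37, -0.19, -0.61]] + [[0.23, 0.05, 0.29], [-0.95, -0.22, -1.2], [0.43, 0.10, 0.54]] + [[0.02,0.02,0.03], [0.26,0.22,0.35], [-0.07,-0.06,-0.09]]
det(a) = -0.09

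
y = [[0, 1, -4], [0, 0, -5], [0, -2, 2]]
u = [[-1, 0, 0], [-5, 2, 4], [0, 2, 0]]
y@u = [[-5, -6, 4], [0, -10, 0], [10, 0, -8]]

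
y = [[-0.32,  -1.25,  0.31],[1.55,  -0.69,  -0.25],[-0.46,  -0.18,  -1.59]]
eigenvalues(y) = [(-0.48+1.43j), (-0.48-1.43j), (-1.64+0j)]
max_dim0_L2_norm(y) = 1.65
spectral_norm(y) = 1.77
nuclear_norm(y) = 4.70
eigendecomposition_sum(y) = [[-0.16+0.74j,-0.62-0.21j,0.16+0.05j], [(0.78+0.25j),(-0.3+0.65j),(0.07-0.17j)], [(-0.19-0.1j),0.11-0.16j,(-0.03+0.04j)]] + [[-0.16-0.74j, -0.62+0.21j, 0.16-0.05j],[0.78-0.25j, (-0.3-0.65j), (0.07+0.17j)],[-0.19+0.10j, (0.11+0.16j), -0.03-0.04j]] + [[-0.00+0.00j, -0.00+0.00j, -0.01+0.00j], [-0.02+0.00j, (-0.1+0j), (-0.39+0j)], [-0.08+0.00j, -0.39+0.00j, -1.54+0.00j]]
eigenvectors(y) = [[(-0.07-0.66j), -0.07+0.66j, (0.01+0j)], [-0.72+0.00j, -0.72-0.00j, 0.25+0.00j], [(0.19+0.03j), 0.19-0.03j, 0.97+0.00j]]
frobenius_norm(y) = 2.73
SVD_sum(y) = [[0.32, -0.17, 0.15],[1.21, -0.63, 0.56],[-0.74, 0.39, -0.34]] + [[0.02, -0.03, -0.07], [0.20, -0.29, -0.76], [0.33, -0.49, -1.26]] + [[-0.66, -1.06, 0.24], [0.14, 0.23, -0.05], [-0.05, -0.08, 0.02]]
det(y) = -3.75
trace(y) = -2.60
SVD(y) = [[0.22, -0.05, -0.97], [0.83, -0.51, 0.21], [-0.51, -0.86, -0.07]] @ diag([1.7706252446225341, 1.6279856435657956, 1.2995187522498681]) @ [[0.82, -0.43, 0.38], [-0.24, 0.35, 0.91], [0.52, 0.83, -0.19]]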